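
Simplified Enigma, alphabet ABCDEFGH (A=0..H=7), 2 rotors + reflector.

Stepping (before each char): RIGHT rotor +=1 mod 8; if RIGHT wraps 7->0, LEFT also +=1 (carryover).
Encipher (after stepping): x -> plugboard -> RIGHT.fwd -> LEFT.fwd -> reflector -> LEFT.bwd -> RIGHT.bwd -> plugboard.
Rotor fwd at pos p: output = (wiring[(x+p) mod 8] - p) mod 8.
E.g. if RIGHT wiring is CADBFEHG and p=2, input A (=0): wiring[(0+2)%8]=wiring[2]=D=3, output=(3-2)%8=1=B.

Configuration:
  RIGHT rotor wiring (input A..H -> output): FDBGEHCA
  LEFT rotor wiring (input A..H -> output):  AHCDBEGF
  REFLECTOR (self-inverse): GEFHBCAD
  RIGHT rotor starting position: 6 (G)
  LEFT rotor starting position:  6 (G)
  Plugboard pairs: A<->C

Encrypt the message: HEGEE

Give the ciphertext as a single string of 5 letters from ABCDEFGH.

Answer: AADAH

Derivation:
Char 1 ('H'): step: R->7, L=6; H->plug->H->R->D->L->B->refl->E->L'->E->R'->C->plug->A
Char 2 ('E'): step: R->0, L->7 (L advanced); E->plug->E->R->E->L->E->refl->B->L'->B->R'->C->plug->A
Char 3 ('G'): step: R->1, L=7; G->plug->G->R->H->L->H->refl->D->L'->D->R'->D->plug->D
Char 4 ('E'): step: R->2, L=7; E->plug->E->R->A->L->G->refl->A->L'->C->R'->C->plug->A
Char 5 ('E'): step: R->3, L=7; E->plug->E->R->F->L->C->refl->F->L'->G->R'->H->plug->H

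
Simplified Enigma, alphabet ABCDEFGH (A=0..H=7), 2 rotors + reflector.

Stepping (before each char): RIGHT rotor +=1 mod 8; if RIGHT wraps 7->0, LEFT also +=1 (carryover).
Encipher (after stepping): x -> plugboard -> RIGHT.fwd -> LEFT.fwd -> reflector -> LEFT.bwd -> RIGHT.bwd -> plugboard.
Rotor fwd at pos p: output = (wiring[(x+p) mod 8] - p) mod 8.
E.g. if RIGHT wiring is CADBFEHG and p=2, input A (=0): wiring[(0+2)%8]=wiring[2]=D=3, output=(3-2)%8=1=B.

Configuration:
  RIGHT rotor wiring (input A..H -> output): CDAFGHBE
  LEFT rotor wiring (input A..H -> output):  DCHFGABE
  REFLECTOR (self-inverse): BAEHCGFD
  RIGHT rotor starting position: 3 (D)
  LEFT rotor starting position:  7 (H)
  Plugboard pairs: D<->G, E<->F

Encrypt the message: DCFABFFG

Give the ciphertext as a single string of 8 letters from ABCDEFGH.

Answer: GHGHHGHH

Derivation:
Char 1 ('D'): step: R->4, L=7; D->plug->G->R->E->L->G->refl->F->L'->A->R'->D->plug->G
Char 2 ('C'): step: R->5, L=7; C->plug->C->R->H->L->C->refl->E->L'->B->R'->H->plug->H
Char 3 ('F'): step: R->6, L=7; F->plug->E->R->C->L->D->refl->H->L'->F->R'->D->plug->G
Char 4 ('A'): step: R->7, L=7; A->plug->A->R->F->L->H->refl->D->L'->C->R'->H->plug->H
Char 5 ('B'): step: R->0, L->0 (L advanced); B->plug->B->R->D->L->F->refl->G->L'->E->R'->H->plug->H
Char 6 ('F'): step: R->1, L=0; F->plug->E->R->G->L->B->refl->A->L'->F->R'->D->plug->G
Char 7 ('F'): step: R->2, L=0; F->plug->E->R->H->L->E->refl->C->L'->B->R'->H->plug->H
Char 8 ('G'): step: R->3, L=0; G->plug->D->R->G->L->B->refl->A->L'->F->R'->H->plug->H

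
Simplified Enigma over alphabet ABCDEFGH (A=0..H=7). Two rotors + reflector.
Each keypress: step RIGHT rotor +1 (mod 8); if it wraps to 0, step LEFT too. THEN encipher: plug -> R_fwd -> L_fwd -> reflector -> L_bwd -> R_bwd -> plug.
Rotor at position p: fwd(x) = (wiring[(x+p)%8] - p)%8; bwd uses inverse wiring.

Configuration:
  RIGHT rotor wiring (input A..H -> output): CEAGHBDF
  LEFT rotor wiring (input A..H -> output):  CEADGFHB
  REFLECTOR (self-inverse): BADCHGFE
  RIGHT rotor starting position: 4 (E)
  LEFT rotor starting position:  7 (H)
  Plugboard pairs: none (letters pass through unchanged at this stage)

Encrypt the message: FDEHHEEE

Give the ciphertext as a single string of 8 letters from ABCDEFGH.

Char 1 ('F'): step: R->5, L=7; F->plug->F->R->D->L->B->refl->A->L'->H->R'->E->plug->E
Char 2 ('D'): step: R->6, L=7; D->plug->D->R->G->L->G->refl->F->L'->C->R'->E->plug->E
Char 3 ('E'): step: R->7, L=7; E->plug->E->R->H->L->A->refl->B->L'->D->R'->B->plug->B
Char 4 ('H'): step: R->0, L->0 (L advanced); H->plug->H->R->F->L->F->refl->G->L'->E->R'->B->plug->B
Char 5 ('H'): step: R->1, L=0; H->plug->H->R->B->L->E->refl->H->L'->G->R'->D->plug->D
Char 6 ('E'): step: R->2, L=0; E->plug->E->R->B->L->E->refl->H->L'->G->R'->A->plug->A
Char 7 ('E'): step: R->3, L=0; E->plug->E->R->C->L->A->refl->B->L'->H->R'->F->plug->F
Char 8 ('E'): step: R->4, L=0; E->plug->E->R->G->L->H->refl->E->L'->B->R'->D->plug->D

Answer: EEBBDAFD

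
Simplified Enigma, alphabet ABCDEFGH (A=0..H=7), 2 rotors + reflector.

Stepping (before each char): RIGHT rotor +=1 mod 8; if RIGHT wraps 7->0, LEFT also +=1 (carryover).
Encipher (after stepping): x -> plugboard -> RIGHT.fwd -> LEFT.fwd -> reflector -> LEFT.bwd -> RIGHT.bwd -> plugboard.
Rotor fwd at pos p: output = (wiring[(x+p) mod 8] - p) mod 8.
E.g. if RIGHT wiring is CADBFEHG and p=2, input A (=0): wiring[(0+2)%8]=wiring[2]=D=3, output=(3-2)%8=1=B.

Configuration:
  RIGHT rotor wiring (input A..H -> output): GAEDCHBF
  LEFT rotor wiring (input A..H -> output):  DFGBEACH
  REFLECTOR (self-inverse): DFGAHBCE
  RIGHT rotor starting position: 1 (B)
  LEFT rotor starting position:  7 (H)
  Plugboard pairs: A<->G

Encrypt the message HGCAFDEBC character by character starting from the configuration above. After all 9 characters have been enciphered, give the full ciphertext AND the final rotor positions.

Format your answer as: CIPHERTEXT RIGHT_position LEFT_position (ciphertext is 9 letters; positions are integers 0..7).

Answer: DBGHEGGDD 2 0

Derivation:
Char 1 ('H'): step: R->2, L=7; H->plug->H->R->G->L->B->refl->F->L'->F->R'->D->plug->D
Char 2 ('G'): step: R->3, L=7; G->plug->A->R->A->L->A->refl->D->L'->H->R'->B->plug->B
Char 3 ('C'): step: R->4, L=7; C->plug->C->R->F->L->F->refl->B->L'->G->R'->A->plug->G
Char 4 ('A'): step: R->5, L=7; A->plug->G->R->G->L->B->refl->F->L'->F->R'->H->plug->H
Char 5 ('F'): step: R->6, L=7; F->plug->F->R->F->L->F->refl->B->L'->G->R'->E->plug->E
Char 6 ('D'): step: R->7, L=7; D->plug->D->R->F->L->F->refl->B->L'->G->R'->A->plug->G
Char 7 ('E'): step: R->0, L->0 (L advanced); E->plug->E->R->C->L->G->refl->C->L'->G->R'->A->plug->G
Char 8 ('B'): step: R->1, L=0; B->plug->B->R->D->L->B->refl->F->L'->B->R'->D->plug->D
Char 9 ('C'): step: R->2, L=0; C->plug->C->R->A->L->D->refl->A->L'->F->R'->D->plug->D
Final: ciphertext=DBGHEGGDD, RIGHT=2, LEFT=0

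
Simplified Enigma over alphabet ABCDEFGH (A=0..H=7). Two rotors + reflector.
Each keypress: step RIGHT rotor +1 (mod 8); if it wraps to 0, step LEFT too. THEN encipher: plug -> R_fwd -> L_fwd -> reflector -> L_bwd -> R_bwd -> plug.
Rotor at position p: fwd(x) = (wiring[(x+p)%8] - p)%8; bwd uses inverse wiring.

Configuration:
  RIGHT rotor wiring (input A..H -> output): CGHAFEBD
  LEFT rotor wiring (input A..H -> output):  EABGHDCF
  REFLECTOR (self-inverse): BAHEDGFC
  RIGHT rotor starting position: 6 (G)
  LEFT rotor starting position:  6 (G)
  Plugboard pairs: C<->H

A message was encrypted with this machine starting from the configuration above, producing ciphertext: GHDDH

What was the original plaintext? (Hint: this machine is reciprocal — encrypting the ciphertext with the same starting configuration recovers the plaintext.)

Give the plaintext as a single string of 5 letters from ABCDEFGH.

Answer: FBEAE

Derivation:
Char 1 ('G'): step: R->7, L=6; G->plug->G->R->F->L->A->refl->B->L'->G->R'->F->plug->F
Char 2 ('H'): step: R->0, L->7 (L advanced); H->plug->C->R->H->L->D->refl->E->L'->G->R'->B->plug->B
Char 3 ('D'): step: R->1, L=7; D->plug->D->R->E->L->H->refl->C->L'->D->R'->E->plug->E
Char 4 ('D'): step: R->2, L=7; D->plug->D->R->C->L->B->refl->A->L'->F->R'->A->plug->A
Char 5 ('H'): step: R->3, L=7; H->plug->C->R->B->L->F->refl->G->L'->A->R'->E->plug->E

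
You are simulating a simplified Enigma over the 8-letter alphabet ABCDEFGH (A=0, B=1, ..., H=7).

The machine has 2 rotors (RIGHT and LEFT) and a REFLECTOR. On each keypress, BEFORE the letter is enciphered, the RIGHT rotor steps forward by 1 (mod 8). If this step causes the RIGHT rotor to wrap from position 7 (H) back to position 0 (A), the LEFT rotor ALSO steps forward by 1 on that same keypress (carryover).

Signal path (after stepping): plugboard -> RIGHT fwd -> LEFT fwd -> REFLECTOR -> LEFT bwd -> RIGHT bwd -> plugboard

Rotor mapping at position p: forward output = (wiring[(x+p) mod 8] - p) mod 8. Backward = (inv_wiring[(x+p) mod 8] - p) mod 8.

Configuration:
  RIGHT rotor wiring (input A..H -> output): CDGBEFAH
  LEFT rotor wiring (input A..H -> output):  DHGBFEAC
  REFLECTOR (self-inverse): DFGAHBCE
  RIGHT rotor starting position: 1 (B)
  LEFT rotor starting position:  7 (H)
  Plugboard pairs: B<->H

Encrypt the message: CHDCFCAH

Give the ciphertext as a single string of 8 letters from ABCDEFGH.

Answer: GBHAHFBB

Derivation:
Char 1 ('C'): step: R->2, L=7; C->plug->C->R->C->L->A->refl->D->L'->A->R'->G->plug->G
Char 2 ('H'): step: R->3, L=7; H->plug->B->R->B->L->E->refl->H->L'->D->R'->H->plug->B
Char 3 ('D'): step: R->4, L=7; D->plug->D->R->D->L->H->refl->E->L'->B->R'->B->plug->H
Char 4 ('C'): step: R->5, L=7; C->plug->C->R->C->L->A->refl->D->L'->A->R'->A->plug->A
Char 5 ('F'): step: R->6, L=7; F->plug->F->R->D->L->H->refl->E->L'->B->R'->B->plug->H
Char 6 ('C'): step: R->7, L=7; C->plug->C->R->E->L->C->refl->G->L'->F->R'->F->plug->F
Char 7 ('A'): step: R->0, L->0 (L advanced); A->plug->A->R->C->L->G->refl->C->L'->H->R'->H->plug->B
Char 8 ('H'): step: R->1, L=0; H->plug->B->R->F->L->E->refl->H->L'->B->R'->H->plug->B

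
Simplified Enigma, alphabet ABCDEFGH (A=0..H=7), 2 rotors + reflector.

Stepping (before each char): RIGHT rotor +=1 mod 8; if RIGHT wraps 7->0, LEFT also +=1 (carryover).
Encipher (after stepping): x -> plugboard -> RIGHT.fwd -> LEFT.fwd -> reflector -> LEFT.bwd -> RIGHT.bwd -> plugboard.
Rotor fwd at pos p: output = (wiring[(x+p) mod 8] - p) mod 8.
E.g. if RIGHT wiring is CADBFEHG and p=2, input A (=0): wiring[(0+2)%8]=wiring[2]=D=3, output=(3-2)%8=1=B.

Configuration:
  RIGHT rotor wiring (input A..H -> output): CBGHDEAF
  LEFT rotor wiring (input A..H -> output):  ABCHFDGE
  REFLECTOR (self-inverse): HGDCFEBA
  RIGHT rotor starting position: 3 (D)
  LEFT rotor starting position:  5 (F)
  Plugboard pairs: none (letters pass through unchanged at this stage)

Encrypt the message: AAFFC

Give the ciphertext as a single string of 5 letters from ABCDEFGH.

Char 1 ('A'): step: R->4, L=5; A->plug->A->R->H->L->A->refl->H->L'->C->R'->G->plug->G
Char 2 ('A'): step: R->5, L=5; A->plug->A->R->H->L->A->refl->H->L'->C->R'->G->plug->G
Char 3 ('F'): step: R->6, L=5; F->plug->F->R->B->L->B->refl->G->L'->A->R'->E->plug->E
Char 4 ('F'): step: R->7, L=5; F->plug->F->R->E->L->E->refl->F->L'->F->R'->G->plug->G
Char 5 ('C'): step: R->0, L->6 (L advanced); C->plug->C->R->G->L->H->refl->A->L'->A->R'->G->plug->G

Answer: GGEGG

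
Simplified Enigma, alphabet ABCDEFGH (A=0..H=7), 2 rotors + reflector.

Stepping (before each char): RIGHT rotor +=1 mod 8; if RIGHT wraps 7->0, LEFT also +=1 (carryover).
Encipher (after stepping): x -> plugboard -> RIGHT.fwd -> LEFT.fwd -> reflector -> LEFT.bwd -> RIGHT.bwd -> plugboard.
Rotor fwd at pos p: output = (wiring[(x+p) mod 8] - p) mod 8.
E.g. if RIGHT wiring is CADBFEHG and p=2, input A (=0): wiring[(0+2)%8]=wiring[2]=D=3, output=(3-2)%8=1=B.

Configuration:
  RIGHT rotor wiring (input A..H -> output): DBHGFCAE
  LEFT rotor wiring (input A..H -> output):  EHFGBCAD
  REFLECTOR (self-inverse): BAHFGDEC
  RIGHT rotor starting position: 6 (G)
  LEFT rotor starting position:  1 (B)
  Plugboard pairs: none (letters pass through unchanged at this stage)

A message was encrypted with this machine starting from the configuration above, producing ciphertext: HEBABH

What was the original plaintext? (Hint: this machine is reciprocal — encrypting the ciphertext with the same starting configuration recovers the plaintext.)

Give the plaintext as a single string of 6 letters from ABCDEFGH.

Char 1 ('H'): step: R->7, L=1; H->plug->H->R->B->L->E->refl->G->L'->A->R'->D->plug->D
Char 2 ('E'): step: R->0, L->2 (L advanced); E->plug->E->R->F->L->B->refl->A->L'->D->R'->A->plug->A
Char 3 ('B'): step: R->1, L=2; B->plug->B->R->G->L->C->refl->H->L'->C->R'->H->plug->H
Char 4 ('A'): step: R->2, L=2; A->plug->A->R->F->L->B->refl->A->L'->D->R'->C->plug->C
Char 5 ('B'): step: R->3, L=2; B->plug->B->R->C->L->H->refl->C->L'->G->R'->G->plug->G
Char 6 ('H'): step: R->4, L=2; H->plug->H->R->C->L->H->refl->C->L'->G->R'->B->plug->B

Answer: DAHCGB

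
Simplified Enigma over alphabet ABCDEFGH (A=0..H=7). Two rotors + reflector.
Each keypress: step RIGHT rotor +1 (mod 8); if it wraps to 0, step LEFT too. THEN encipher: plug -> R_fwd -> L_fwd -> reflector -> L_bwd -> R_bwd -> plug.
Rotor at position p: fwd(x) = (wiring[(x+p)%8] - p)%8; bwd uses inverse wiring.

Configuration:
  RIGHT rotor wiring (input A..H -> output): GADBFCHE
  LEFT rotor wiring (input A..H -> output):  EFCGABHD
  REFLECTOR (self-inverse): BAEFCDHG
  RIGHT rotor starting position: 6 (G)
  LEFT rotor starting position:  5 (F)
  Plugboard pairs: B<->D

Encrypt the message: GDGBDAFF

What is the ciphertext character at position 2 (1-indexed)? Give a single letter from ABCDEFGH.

Char 1 ('G'): step: R->7, L=5; G->plug->G->R->D->L->H->refl->G->L'->C->R'->E->plug->E
Char 2 ('D'): step: R->0, L->6 (L advanced); D->plug->B->R->A->L->B->refl->A->L'->F->R'->E->plug->E

E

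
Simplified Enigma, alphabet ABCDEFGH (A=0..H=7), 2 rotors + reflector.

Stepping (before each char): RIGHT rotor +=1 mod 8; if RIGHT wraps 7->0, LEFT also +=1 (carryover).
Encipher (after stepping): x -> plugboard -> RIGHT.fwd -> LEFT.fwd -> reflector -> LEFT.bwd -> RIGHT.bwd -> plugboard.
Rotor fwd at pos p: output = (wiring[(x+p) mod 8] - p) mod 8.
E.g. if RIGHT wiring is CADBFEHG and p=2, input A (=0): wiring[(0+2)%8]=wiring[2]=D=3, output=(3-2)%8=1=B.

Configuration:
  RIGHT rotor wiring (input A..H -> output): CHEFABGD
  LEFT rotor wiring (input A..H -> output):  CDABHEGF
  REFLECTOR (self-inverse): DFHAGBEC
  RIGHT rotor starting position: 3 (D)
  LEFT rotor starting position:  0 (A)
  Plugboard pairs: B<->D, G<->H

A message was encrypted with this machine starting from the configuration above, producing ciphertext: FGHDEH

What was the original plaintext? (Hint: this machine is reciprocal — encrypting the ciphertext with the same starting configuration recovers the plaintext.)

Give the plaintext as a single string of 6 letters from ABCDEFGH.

Answer: BFBGFC

Derivation:
Char 1 ('F'): step: R->4, L=0; F->plug->F->R->D->L->B->refl->F->L'->H->R'->D->plug->B
Char 2 ('G'): step: R->5, L=0; G->plug->H->R->D->L->B->refl->F->L'->H->R'->F->plug->F
Char 3 ('H'): step: R->6, L=0; H->plug->G->R->C->L->A->refl->D->L'->B->R'->D->plug->B
Char 4 ('D'): step: R->7, L=0; D->plug->B->R->D->L->B->refl->F->L'->H->R'->H->plug->G
Char 5 ('E'): step: R->0, L->1 (L advanced); E->plug->E->R->A->L->C->refl->H->L'->B->R'->F->plug->F
Char 6 ('H'): step: R->1, L=1; H->plug->G->R->C->L->A->refl->D->L'->E->R'->C->plug->C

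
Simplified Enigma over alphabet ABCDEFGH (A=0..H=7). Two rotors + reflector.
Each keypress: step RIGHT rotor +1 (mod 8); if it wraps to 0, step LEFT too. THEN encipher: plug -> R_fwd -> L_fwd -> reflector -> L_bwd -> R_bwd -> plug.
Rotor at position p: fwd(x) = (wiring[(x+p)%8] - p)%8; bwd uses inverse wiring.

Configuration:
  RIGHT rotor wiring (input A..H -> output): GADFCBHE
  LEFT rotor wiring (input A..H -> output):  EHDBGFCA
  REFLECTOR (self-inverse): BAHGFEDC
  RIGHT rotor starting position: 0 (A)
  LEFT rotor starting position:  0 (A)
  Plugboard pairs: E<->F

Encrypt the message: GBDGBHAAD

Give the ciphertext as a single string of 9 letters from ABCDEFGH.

Char 1 ('G'): step: R->1, L=0; G->plug->G->R->D->L->B->refl->A->L'->H->R'->A->plug->A
Char 2 ('B'): step: R->2, L=0; B->plug->B->R->D->L->B->refl->A->L'->H->R'->D->plug->D
Char 3 ('D'): step: R->3, L=0; D->plug->D->R->E->L->G->refl->D->L'->C->R'->A->plug->A
Char 4 ('G'): step: R->4, L=0; G->plug->G->R->H->L->A->refl->B->L'->D->R'->C->plug->C
Char 5 ('B'): step: R->5, L=0; B->plug->B->R->C->L->D->refl->G->L'->E->R'->A->plug->A
Char 6 ('H'): step: R->6, L=0; H->plug->H->R->D->L->B->refl->A->L'->H->R'->F->plug->E
Char 7 ('A'): step: R->7, L=0; A->plug->A->R->F->L->F->refl->E->L'->A->R'->H->plug->H
Char 8 ('A'): step: R->0, L->1 (L advanced); A->plug->A->R->G->L->H->refl->C->L'->B->R'->F->plug->E
Char 9 ('D'): step: R->1, L=1; D->plug->D->R->B->L->C->refl->H->L'->G->R'->F->plug->E

Answer: ADACAEHEE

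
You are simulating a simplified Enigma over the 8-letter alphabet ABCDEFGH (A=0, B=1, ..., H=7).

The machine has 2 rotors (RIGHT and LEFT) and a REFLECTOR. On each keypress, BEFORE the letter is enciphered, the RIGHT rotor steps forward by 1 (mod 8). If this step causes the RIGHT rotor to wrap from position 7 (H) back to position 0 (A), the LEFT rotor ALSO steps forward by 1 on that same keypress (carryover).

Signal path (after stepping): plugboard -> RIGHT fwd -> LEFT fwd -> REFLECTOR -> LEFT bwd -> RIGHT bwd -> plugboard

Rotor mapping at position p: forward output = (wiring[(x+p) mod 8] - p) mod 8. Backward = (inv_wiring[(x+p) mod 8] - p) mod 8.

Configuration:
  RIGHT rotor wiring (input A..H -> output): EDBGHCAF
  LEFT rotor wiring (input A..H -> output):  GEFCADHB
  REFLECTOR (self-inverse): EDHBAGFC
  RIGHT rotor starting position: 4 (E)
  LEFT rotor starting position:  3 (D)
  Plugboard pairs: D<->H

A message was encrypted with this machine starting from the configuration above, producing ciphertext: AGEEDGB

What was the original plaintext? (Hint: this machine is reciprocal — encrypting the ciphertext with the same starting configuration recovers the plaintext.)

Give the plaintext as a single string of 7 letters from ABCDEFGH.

Answer: EDFBFEF

Derivation:
Char 1 ('A'): step: R->5, L=3; A->plug->A->R->F->L->D->refl->B->L'->G->R'->E->plug->E
Char 2 ('G'): step: R->6, L=3; G->plug->G->R->B->L->F->refl->G->L'->E->R'->H->plug->D
Char 3 ('E'): step: R->7, L=3; E->plug->E->R->H->L->C->refl->H->L'->A->R'->F->plug->F
Char 4 ('E'): step: R->0, L->4 (L advanced); E->plug->E->R->H->L->G->refl->F->L'->D->R'->B->plug->B
Char 5 ('D'): step: R->1, L=4; D->plug->H->R->D->L->F->refl->G->L'->H->R'->F->plug->F
Char 6 ('G'): step: R->2, L=4; G->plug->G->R->C->L->D->refl->B->L'->G->R'->E->plug->E
Char 7 ('B'): step: R->3, L=4; B->plug->B->R->E->L->C->refl->H->L'->B->R'->F->plug->F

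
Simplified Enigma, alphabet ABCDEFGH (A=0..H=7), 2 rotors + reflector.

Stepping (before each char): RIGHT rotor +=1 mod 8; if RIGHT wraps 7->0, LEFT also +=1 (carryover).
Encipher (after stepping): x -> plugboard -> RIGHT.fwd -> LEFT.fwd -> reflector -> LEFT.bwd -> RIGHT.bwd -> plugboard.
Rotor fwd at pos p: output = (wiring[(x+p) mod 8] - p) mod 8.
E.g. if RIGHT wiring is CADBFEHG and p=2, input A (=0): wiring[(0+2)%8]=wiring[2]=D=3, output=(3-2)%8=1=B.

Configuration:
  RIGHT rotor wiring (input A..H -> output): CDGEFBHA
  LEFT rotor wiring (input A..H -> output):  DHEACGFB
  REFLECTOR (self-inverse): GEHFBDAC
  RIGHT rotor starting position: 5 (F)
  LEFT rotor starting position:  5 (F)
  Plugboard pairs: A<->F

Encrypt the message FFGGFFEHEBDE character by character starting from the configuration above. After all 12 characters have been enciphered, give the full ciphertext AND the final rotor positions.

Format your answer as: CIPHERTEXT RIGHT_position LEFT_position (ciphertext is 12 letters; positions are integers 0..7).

Char 1 ('F'): step: R->6, L=5; F->plug->A->R->B->L->A->refl->G->L'->D->R'->H->plug->H
Char 2 ('F'): step: R->7, L=5; F->plug->A->R->B->L->A->refl->G->L'->D->R'->B->plug->B
Char 3 ('G'): step: R->0, L->6 (L advanced); G->plug->G->R->H->L->A->refl->G->L'->E->R'->D->plug->D
Char 4 ('G'): step: R->1, L=6; G->plug->G->R->H->L->A->refl->G->L'->E->R'->D->plug->D
Char 5 ('F'): step: R->2, L=6; F->plug->A->R->E->L->G->refl->A->L'->H->R'->D->plug->D
Char 6 ('F'): step: R->3, L=6; F->plug->A->R->B->L->D->refl->F->L'->C->R'->B->plug->B
Char 7 ('E'): step: R->4, L=6; E->plug->E->R->G->L->E->refl->B->L'->D->R'->C->plug->C
Char 8 ('H'): step: R->5, L=6; H->plug->H->R->A->L->H->refl->C->L'->F->R'->D->plug->D
Char 9 ('E'): step: R->6, L=6; E->plug->E->R->A->L->H->refl->C->L'->F->R'->D->plug->D
Char 10 ('B'): step: R->7, L=6; B->plug->B->R->D->L->B->refl->E->L'->G->R'->F->plug->A
Char 11 ('D'): step: R->0, L->7 (L advanced); D->plug->D->R->E->L->B->refl->E->L'->B->R'->F->plug->A
Char 12 ('E'): step: R->1, L=7; E->plug->E->R->A->L->C->refl->H->L'->G->R'->F->plug->A
Final: ciphertext=HBDDDBCDDAAA, RIGHT=1, LEFT=7

Answer: HBDDDBCDDAAA 1 7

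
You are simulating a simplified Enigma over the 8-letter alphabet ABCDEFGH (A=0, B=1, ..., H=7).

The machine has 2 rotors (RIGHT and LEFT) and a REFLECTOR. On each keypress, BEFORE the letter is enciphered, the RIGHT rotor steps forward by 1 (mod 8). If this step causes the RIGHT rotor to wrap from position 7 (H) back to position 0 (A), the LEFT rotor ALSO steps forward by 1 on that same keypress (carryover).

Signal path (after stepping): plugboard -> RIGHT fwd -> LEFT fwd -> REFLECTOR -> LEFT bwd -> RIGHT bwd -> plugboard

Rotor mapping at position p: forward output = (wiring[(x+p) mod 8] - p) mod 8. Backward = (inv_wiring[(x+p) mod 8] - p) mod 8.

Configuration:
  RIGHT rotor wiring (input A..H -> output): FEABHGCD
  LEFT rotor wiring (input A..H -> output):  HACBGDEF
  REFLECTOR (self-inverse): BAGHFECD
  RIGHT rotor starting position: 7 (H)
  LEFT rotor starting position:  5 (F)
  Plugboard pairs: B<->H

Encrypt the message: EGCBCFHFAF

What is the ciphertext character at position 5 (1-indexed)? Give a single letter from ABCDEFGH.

Char 1 ('E'): step: R->0, L->6 (L advanced); E->plug->E->R->H->L->F->refl->E->L'->E->R'->B->plug->H
Char 2 ('G'): step: R->1, L=6; G->plug->G->R->C->L->B->refl->A->L'->G->R'->D->plug->D
Char 3 ('C'): step: R->2, L=6; C->plug->C->R->F->L->D->refl->H->L'->B->R'->F->plug->F
Char 4 ('B'): step: R->3, L=6; B->plug->H->R->F->L->D->refl->H->L'->B->R'->G->plug->G
Char 5 ('C'): step: R->4, L=6; C->plug->C->R->G->L->A->refl->B->L'->C->R'->B->plug->H

H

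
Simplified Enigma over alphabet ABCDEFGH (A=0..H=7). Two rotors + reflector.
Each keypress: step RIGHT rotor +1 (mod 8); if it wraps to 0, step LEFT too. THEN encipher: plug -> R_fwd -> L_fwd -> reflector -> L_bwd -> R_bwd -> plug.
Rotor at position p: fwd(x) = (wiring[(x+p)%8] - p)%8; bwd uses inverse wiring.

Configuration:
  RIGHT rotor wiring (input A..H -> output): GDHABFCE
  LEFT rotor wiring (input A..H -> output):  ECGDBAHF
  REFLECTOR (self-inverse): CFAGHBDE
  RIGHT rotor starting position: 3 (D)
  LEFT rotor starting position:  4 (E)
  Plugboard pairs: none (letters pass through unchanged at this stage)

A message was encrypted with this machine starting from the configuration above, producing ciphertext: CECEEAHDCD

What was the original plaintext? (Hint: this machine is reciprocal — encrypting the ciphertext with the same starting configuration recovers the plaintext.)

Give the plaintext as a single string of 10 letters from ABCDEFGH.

Answer: HHGBGFFFDF

Derivation:
Char 1 ('C'): step: R->4, L=4; C->plug->C->R->G->L->C->refl->A->L'->E->R'->H->plug->H
Char 2 ('E'): step: R->5, L=4; E->plug->E->R->G->L->C->refl->A->L'->E->R'->H->plug->H
Char 3 ('C'): step: R->6, L=4; C->plug->C->R->A->L->F->refl->B->L'->D->R'->G->plug->G
Char 4 ('E'): step: R->7, L=4; E->plug->E->R->B->L->E->refl->H->L'->H->R'->B->plug->B
Char 5 ('E'): step: R->0, L->5 (L advanced); E->plug->E->R->B->L->C->refl->A->L'->C->R'->G->plug->G
Char 6 ('A'): step: R->1, L=5; A->plug->A->R->C->L->A->refl->C->L'->B->R'->F->plug->F
Char 7 ('H'): step: R->2, L=5; H->plug->H->R->B->L->C->refl->A->L'->C->R'->F->plug->F
Char 8 ('D'): step: R->3, L=5; D->plug->D->R->H->L->E->refl->H->L'->D->R'->F->plug->F
Char 9 ('C'): step: R->4, L=5; C->plug->C->R->G->L->G->refl->D->L'->A->R'->D->plug->D
Char 10 ('D'): step: R->5, L=5; D->plug->D->R->B->L->C->refl->A->L'->C->R'->F->plug->F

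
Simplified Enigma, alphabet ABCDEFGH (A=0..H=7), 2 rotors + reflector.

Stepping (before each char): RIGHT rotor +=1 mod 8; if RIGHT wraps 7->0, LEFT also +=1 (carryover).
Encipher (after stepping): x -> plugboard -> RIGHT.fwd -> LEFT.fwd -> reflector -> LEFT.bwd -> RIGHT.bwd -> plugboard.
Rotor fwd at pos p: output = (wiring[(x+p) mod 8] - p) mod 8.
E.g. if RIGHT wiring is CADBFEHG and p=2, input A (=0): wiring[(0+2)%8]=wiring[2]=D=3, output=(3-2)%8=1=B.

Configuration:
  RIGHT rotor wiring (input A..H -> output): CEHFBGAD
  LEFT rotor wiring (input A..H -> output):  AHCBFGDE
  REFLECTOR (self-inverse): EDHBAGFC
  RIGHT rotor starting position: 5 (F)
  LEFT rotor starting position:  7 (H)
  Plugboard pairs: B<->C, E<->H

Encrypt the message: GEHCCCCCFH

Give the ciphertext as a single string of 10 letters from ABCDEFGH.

Char 1 ('G'): step: R->6, L=7; G->plug->G->R->D->L->D->refl->B->L'->B->R'->E->plug->H
Char 2 ('E'): step: R->7, L=7; E->plug->H->R->B->L->B->refl->D->L'->D->R'->B->plug->C
Char 3 ('H'): step: R->0, L->0 (L advanced); H->plug->E->R->B->L->H->refl->C->L'->C->R'->A->plug->A
Char 4 ('C'): step: R->1, L=0; C->plug->B->R->G->L->D->refl->B->L'->D->R'->A->plug->A
Char 5 ('C'): step: R->2, L=0; C->plug->B->R->D->L->B->refl->D->L'->G->R'->E->plug->H
Char 6 ('C'): step: R->3, L=0; C->plug->B->R->G->L->D->refl->B->L'->D->R'->C->plug->B
Char 7 ('C'): step: R->4, L=0; C->plug->B->R->C->L->C->refl->H->L'->B->R'->H->plug->E
Char 8 ('C'): step: R->5, L=0; C->plug->B->R->D->L->B->refl->D->L'->G->R'->C->plug->B
Char 9 ('F'): step: R->6, L=0; F->plug->F->R->H->L->E->refl->A->L'->A->R'->H->plug->E
Char 10 ('H'): step: R->7, L=0; H->plug->E->R->G->L->D->refl->B->L'->D->R'->B->plug->C

Answer: HCAAHBEBEC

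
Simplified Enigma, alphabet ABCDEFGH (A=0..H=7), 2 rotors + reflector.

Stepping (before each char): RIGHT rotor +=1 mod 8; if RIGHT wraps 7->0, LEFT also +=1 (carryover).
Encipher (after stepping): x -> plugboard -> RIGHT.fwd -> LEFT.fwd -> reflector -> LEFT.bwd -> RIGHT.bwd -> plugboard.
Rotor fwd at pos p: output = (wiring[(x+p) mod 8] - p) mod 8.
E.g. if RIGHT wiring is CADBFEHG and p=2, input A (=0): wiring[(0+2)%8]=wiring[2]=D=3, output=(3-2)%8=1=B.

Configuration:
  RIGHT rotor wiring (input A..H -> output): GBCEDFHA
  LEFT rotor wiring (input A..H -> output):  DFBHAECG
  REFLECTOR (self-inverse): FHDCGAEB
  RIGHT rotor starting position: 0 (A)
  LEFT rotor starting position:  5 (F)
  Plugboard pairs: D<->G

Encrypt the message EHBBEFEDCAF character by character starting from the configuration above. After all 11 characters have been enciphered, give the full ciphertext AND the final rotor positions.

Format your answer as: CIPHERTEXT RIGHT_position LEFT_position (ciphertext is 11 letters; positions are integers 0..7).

Char 1 ('E'): step: R->1, L=5; E->plug->E->R->E->L->A->refl->F->L'->B->R'->B->plug->B
Char 2 ('H'): step: R->2, L=5; H->plug->H->R->H->L->D->refl->C->L'->G->R'->F->plug->F
Char 3 ('B'): step: R->3, L=5; B->plug->B->R->A->L->H->refl->B->L'->C->R'->C->plug->C
Char 4 ('B'): step: R->4, L=5; B->plug->B->R->B->L->F->refl->A->L'->E->R'->D->plug->G
Char 5 ('E'): step: R->5, L=5; E->plug->E->R->E->L->A->refl->F->L'->B->R'->D->plug->G
Char 6 ('F'): step: R->6, L=5; F->plug->F->R->G->L->C->refl->D->L'->H->R'->H->plug->H
Char 7 ('E'): step: R->7, L=5; E->plug->E->R->F->L->E->refl->G->L'->D->R'->D->plug->G
Char 8 ('D'): step: R->0, L->6 (L advanced); D->plug->G->R->H->L->G->refl->E->L'->A->R'->H->plug->H
Char 9 ('C'): step: R->1, L=6; C->plug->C->R->D->L->H->refl->B->L'->F->R'->H->plug->H
Char 10 ('A'): step: R->2, L=6; A->plug->A->R->A->L->E->refl->G->L'->H->R'->H->plug->H
Char 11 ('F'): step: R->3, L=6; F->plug->F->R->D->L->H->refl->B->L'->F->R'->E->plug->E
Final: ciphertext=BFCGGHGHHHE, RIGHT=3, LEFT=6

Answer: BFCGGHGHHHE 3 6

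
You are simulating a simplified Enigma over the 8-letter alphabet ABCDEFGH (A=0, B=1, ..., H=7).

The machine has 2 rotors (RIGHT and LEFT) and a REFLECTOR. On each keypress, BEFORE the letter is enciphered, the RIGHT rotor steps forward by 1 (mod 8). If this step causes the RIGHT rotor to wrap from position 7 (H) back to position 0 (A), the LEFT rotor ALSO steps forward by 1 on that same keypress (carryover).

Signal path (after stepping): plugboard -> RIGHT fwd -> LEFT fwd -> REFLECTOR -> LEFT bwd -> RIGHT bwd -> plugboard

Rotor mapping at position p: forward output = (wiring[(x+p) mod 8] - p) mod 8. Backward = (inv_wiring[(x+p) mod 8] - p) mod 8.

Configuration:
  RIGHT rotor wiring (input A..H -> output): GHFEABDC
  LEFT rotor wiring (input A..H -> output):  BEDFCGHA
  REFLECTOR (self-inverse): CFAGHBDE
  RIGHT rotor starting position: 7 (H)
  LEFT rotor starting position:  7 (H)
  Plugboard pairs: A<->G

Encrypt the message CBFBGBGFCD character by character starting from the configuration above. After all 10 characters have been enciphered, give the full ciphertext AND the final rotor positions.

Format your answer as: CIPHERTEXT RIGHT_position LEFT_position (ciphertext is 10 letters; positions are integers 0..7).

Answer: HDGHCDADEA 1 1

Derivation:
Char 1 ('C'): step: R->0, L->0 (L advanced); C->plug->C->R->F->L->G->refl->D->L'->C->R'->H->plug->H
Char 2 ('B'): step: R->1, L=0; B->plug->B->R->E->L->C->refl->A->L'->H->R'->D->plug->D
Char 3 ('F'): step: R->2, L=0; F->plug->F->R->A->L->B->refl->F->L'->D->R'->A->plug->G
Char 4 ('B'): step: R->3, L=0; B->plug->B->R->F->L->G->refl->D->L'->C->R'->H->plug->H
Char 5 ('G'): step: R->4, L=0; G->plug->A->R->E->L->C->refl->A->L'->H->R'->C->plug->C
Char 6 ('B'): step: R->5, L=0; B->plug->B->R->G->L->H->refl->E->L'->B->R'->D->plug->D
Char 7 ('G'): step: R->6, L=0; G->plug->A->R->F->L->G->refl->D->L'->C->R'->G->plug->A
Char 8 ('F'): step: R->7, L=0; F->plug->F->R->B->L->E->refl->H->L'->G->R'->D->plug->D
Char 9 ('C'): step: R->0, L->1 (L advanced); C->plug->C->R->F->L->G->refl->D->L'->A->R'->E->plug->E
Char 10 ('D'): step: R->1, L=1; D->plug->D->R->H->L->A->refl->C->L'->B->R'->G->plug->A
Final: ciphertext=HDGHCDADEA, RIGHT=1, LEFT=1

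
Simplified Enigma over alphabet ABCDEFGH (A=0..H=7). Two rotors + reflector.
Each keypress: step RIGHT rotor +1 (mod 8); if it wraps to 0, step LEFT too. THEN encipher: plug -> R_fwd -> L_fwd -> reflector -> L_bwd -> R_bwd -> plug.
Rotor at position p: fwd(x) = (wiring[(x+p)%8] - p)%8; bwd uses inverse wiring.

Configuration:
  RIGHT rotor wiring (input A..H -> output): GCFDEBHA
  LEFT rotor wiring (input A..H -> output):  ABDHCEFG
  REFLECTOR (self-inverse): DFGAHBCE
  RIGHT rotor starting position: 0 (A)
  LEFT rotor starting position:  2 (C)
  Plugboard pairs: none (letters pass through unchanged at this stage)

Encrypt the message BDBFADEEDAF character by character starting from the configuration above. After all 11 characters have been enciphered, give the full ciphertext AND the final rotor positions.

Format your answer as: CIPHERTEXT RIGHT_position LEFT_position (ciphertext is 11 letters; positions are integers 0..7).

Answer: CEACBBGGFFC 3 3

Derivation:
Char 1 ('B'): step: R->1, L=2; B->plug->B->R->E->L->D->refl->A->L'->C->R'->C->plug->C
Char 2 ('D'): step: R->2, L=2; D->plug->D->R->H->L->H->refl->E->L'->F->R'->E->plug->E
Char 3 ('B'): step: R->3, L=2; B->plug->B->R->B->L->F->refl->B->L'->A->R'->A->plug->A
Char 4 ('F'): step: R->4, L=2; F->plug->F->R->G->L->G->refl->C->L'->D->R'->C->plug->C
Char 5 ('A'): step: R->5, L=2; A->plug->A->R->E->L->D->refl->A->L'->C->R'->B->plug->B
Char 6 ('D'): step: R->6, L=2; D->plug->D->R->E->L->D->refl->A->L'->C->R'->B->plug->B
Char 7 ('E'): step: R->7, L=2; E->plug->E->R->E->L->D->refl->A->L'->C->R'->G->plug->G
Char 8 ('E'): step: R->0, L->3 (L advanced); E->plug->E->R->E->L->D->refl->A->L'->H->R'->G->plug->G
Char 9 ('D'): step: R->1, L=3; D->plug->D->R->D->L->C->refl->G->L'->G->R'->F->plug->F
Char 10 ('A'): step: R->2, L=3; A->plug->A->R->D->L->C->refl->G->L'->G->R'->F->plug->F
Char 11 ('F'): step: R->3, L=3; F->plug->F->R->D->L->C->refl->G->L'->G->R'->C->plug->C
Final: ciphertext=CEACBBGGFFC, RIGHT=3, LEFT=3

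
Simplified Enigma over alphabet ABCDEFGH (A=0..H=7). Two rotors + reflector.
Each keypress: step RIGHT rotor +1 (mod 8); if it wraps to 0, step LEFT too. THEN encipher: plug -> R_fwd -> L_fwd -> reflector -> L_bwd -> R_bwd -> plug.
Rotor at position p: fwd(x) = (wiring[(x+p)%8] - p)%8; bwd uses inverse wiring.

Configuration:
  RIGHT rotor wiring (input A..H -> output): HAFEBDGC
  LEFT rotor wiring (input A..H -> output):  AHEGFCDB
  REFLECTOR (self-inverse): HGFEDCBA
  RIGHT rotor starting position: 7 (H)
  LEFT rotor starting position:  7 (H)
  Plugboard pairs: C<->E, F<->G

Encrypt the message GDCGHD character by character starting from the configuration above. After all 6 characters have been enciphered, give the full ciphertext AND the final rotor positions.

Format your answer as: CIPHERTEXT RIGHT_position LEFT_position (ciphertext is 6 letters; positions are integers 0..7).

Answer: AFFFFA 5 0

Derivation:
Char 1 ('G'): step: R->0, L->0 (L advanced); G->plug->F->R->D->L->G->refl->B->L'->H->R'->A->plug->A
Char 2 ('D'): step: R->1, L=0; D->plug->D->R->A->L->A->refl->H->L'->B->R'->G->plug->F
Char 3 ('C'): step: R->2, L=0; C->plug->E->R->E->L->F->refl->C->L'->F->R'->G->plug->F
Char 4 ('G'): step: R->3, L=0; G->plug->F->R->E->L->F->refl->C->L'->F->R'->G->plug->F
Char 5 ('H'): step: R->4, L=0; H->plug->H->R->A->L->A->refl->H->L'->B->R'->G->plug->F
Char 6 ('D'): step: R->5, L=0; D->plug->D->R->C->L->E->refl->D->L'->G->R'->A->plug->A
Final: ciphertext=AFFFFA, RIGHT=5, LEFT=0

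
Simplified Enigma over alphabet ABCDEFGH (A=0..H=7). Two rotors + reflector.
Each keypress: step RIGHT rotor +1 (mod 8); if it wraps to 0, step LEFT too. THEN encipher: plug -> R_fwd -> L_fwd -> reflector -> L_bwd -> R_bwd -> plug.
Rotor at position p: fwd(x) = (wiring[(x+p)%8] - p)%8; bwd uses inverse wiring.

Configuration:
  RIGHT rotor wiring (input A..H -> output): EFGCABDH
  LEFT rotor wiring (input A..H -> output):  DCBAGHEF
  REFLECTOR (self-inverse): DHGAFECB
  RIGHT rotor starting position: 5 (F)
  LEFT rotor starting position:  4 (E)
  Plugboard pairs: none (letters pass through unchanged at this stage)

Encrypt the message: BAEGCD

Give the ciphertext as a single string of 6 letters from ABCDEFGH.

Char 1 ('B'): step: R->6, L=4; B->plug->B->R->B->L->D->refl->A->L'->C->R'->G->plug->G
Char 2 ('A'): step: R->7, L=4; A->plug->A->R->A->L->C->refl->G->L'->F->R'->B->plug->B
Char 3 ('E'): step: R->0, L->5 (L advanced); E->plug->E->R->A->L->C->refl->G->L'->D->R'->G->plug->G
Char 4 ('G'): step: R->1, L=5; G->plug->G->R->G->L->D->refl->A->L'->C->R'->F->plug->F
Char 5 ('C'): step: R->2, L=5; C->plug->C->R->G->L->D->refl->A->L'->C->R'->G->plug->G
Char 6 ('D'): step: R->3, L=5; D->plug->D->R->A->L->C->refl->G->L'->D->R'->H->plug->H

Answer: GBGFGH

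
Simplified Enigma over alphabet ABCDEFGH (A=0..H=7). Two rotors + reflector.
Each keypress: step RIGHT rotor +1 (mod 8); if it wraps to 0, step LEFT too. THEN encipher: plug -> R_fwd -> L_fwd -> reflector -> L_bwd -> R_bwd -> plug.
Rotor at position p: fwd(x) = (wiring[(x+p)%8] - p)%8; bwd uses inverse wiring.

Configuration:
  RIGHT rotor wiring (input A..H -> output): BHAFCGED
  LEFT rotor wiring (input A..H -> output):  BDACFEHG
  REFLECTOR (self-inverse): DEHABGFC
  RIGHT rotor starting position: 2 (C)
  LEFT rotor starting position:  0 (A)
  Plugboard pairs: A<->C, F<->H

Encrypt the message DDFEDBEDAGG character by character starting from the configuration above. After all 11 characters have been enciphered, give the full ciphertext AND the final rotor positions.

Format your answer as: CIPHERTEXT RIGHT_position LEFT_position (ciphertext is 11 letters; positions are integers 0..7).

Char 1 ('D'): step: R->3, L=0; D->plug->D->R->B->L->D->refl->A->L'->C->R'->A->plug->C
Char 2 ('D'): step: R->4, L=0; D->plug->D->R->H->L->G->refl->F->L'->E->R'->G->plug->G
Char 3 ('F'): step: R->5, L=0; F->plug->H->R->F->L->E->refl->B->L'->A->R'->G->plug->G
Char 4 ('E'): step: R->6, L=0; E->plug->E->R->C->L->A->refl->D->L'->B->R'->D->plug->D
Char 5 ('D'): step: R->7, L=0; D->plug->D->R->B->L->D->refl->A->L'->C->R'->B->plug->B
Char 6 ('B'): step: R->0, L->1 (L advanced); B->plug->B->R->H->L->A->refl->D->L'->E->R'->G->plug->G
Char 7 ('E'): step: R->1, L=1; E->plug->E->R->F->L->G->refl->F->L'->G->R'->A->plug->C
Char 8 ('D'): step: R->2, L=1; D->plug->D->R->E->L->D->refl->A->L'->H->R'->G->plug->G
Char 9 ('A'): step: R->3, L=1; A->plug->C->R->D->L->E->refl->B->L'->C->R'->A->plug->C
Char 10 ('G'): step: R->4, L=1; G->plug->G->R->E->L->D->refl->A->L'->H->R'->D->plug->D
Char 11 ('G'): step: R->5, L=1; G->plug->G->R->A->L->C->refl->H->L'->B->R'->A->plug->C
Final: ciphertext=CGGDBGCGCDC, RIGHT=5, LEFT=1

Answer: CGGDBGCGCDC 5 1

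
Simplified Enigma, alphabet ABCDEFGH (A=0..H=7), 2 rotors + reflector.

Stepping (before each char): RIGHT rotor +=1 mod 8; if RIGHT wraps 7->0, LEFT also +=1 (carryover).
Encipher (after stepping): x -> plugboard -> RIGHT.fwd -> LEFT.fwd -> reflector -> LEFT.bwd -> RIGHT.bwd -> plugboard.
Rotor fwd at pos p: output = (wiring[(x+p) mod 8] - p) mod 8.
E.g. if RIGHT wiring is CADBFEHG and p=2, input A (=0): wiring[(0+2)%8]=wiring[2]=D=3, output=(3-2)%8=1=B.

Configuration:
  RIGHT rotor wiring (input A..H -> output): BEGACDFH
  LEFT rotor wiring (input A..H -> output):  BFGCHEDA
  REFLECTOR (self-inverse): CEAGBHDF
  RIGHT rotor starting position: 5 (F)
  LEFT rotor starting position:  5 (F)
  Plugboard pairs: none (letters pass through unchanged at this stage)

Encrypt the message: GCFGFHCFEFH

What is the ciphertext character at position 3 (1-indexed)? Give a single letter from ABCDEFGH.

Char 1 ('G'): step: R->6, L=5; G->plug->G->R->E->L->A->refl->C->L'->H->R'->A->plug->A
Char 2 ('C'): step: R->7, L=5; C->plug->C->R->F->L->B->refl->E->L'->D->R'->F->plug->F
Char 3 ('F'): step: R->0, L->6 (L advanced); F->plug->F->R->D->L->H->refl->F->L'->A->R'->D->plug->D

D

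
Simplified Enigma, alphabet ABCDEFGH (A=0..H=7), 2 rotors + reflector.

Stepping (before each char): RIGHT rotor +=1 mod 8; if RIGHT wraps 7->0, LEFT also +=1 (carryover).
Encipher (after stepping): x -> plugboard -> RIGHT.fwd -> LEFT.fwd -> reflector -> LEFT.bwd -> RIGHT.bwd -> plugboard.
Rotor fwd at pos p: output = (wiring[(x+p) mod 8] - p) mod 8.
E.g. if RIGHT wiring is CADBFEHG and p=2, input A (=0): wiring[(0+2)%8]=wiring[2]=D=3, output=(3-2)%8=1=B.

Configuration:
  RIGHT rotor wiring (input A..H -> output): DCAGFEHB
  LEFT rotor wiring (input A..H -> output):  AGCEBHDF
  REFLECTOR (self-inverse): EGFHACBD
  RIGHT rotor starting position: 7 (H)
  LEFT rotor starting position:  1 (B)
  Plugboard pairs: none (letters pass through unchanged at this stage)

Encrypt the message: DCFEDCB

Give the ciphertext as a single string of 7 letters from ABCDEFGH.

Char 1 ('D'): step: R->0, L->2 (L advanced); D->plug->D->R->G->L->G->refl->B->L'->E->R'->F->plug->F
Char 2 ('C'): step: R->1, L=2; C->plug->C->R->F->L->D->refl->H->L'->C->R'->H->plug->H
Char 3 ('F'): step: R->2, L=2; F->plug->F->R->H->L->E->refl->A->L'->A->R'->H->plug->H
Char 4 ('E'): step: R->3, L=2; E->plug->E->R->G->L->G->refl->B->L'->E->R'->D->plug->D
Char 5 ('D'): step: R->4, L=2; D->plug->D->R->F->L->D->refl->H->L'->C->R'->H->plug->H
Char 6 ('C'): step: R->5, L=2; C->plug->C->R->E->L->B->refl->G->L'->G->R'->D->plug->D
Char 7 ('B'): step: R->6, L=2; B->plug->B->R->D->L->F->refl->C->L'->B->R'->A->plug->A

Answer: FHHDHDA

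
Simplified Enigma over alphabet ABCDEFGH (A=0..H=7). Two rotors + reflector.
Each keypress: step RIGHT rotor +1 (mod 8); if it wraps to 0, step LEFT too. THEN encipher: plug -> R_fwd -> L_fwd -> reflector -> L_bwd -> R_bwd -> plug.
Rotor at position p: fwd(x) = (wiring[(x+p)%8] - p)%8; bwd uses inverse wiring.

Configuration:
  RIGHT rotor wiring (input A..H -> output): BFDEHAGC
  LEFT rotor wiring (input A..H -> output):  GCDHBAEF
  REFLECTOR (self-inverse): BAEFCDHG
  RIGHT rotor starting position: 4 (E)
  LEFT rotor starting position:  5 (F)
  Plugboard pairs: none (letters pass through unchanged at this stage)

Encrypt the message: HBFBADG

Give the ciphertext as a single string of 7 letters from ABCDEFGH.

Char 1 ('H'): step: R->5, L=5; H->plug->H->R->C->L->A->refl->B->L'->D->R'->A->plug->A
Char 2 ('B'): step: R->6, L=5; B->plug->B->R->E->L->F->refl->D->L'->A->R'->A->plug->A
Char 3 ('F'): step: R->7, L=5; F->plug->F->R->A->L->D->refl->F->L'->E->R'->D->plug->D
Char 4 ('B'): step: R->0, L->6 (L advanced); B->plug->B->R->F->L->B->refl->A->L'->C->R'->H->plug->H
Char 5 ('A'): step: R->1, L=6; A->plug->A->R->E->L->F->refl->D->L'->G->R'->D->plug->D
Char 6 ('D'): step: R->2, L=6; D->plug->D->R->G->L->D->refl->F->L'->E->R'->E->plug->E
Char 7 ('G'): step: R->3, L=6; G->plug->G->R->C->L->A->refl->B->L'->F->R'->C->plug->C

Answer: AADHDEC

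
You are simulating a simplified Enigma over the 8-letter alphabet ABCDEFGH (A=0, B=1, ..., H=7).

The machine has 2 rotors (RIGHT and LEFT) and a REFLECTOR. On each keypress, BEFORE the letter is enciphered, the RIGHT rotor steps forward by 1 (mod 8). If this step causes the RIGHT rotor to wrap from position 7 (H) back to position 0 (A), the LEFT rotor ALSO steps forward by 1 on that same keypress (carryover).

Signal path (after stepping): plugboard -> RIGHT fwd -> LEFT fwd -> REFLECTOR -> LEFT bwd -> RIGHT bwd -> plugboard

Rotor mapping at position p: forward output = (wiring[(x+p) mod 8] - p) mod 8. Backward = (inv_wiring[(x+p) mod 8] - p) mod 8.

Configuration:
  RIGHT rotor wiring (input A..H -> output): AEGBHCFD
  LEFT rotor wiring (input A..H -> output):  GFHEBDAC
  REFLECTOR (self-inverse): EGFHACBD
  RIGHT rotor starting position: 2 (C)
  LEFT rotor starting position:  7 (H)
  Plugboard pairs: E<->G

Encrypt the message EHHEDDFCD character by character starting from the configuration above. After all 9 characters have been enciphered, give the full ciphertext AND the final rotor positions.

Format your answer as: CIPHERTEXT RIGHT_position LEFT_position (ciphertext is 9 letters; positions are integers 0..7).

Char 1 ('E'): step: R->3, L=7; E->plug->G->R->B->L->H->refl->D->L'->A->R'->E->plug->G
Char 2 ('H'): step: R->4, L=7; H->plug->H->R->F->L->C->refl->F->L'->E->R'->E->plug->G
Char 3 ('H'): step: R->5, L=7; H->plug->H->R->C->L->G->refl->B->L'->H->R'->E->plug->G
Char 4 ('E'): step: R->6, L=7; E->plug->G->R->B->L->H->refl->D->L'->A->R'->E->plug->G
Char 5 ('D'): step: R->7, L=7; D->plug->D->R->H->L->B->refl->G->L'->C->R'->E->plug->G
Char 6 ('D'): step: R->0, L->0 (L advanced); D->plug->D->R->B->L->F->refl->C->L'->H->R'->E->plug->G
Char 7 ('F'): step: R->1, L=0; F->plug->F->R->E->L->B->refl->G->L'->A->R'->C->plug->C
Char 8 ('C'): step: R->2, L=0; C->plug->C->R->F->L->D->refl->H->L'->C->R'->H->plug->H
Char 9 ('D'): step: R->3, L=0; D->plug->D->R->C->L->H->refl->D->L'->F->R'->F->plug->F
Final: ciphertext=GGGGGGCHF, RIGHT=3, LEFT=0

Answer: GGGGGGCHF 3 0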